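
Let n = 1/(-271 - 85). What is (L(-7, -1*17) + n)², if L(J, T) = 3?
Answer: 1138489/126736 ≈ 8.9832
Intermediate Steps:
n = -1/356 (n = 1/(-356) = -1/356 ≈ -0.0028090)
(L(-7, -1*17) + n)² = (3 - 1/356)² = (1067/356)² = 1138489/126736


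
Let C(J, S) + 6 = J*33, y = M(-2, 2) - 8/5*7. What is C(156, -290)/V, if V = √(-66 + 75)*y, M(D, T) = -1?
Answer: -8570/61 ≈ -140.49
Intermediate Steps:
y = -61/5 (y = -1 - 8/5*7 = -1 - 56/5 = -61/5 ≈ -12.200)
C(J, S) = -6 + 33*J (C(J, S) = -6 + J*33 = -6 + 33*J)
V = -183/5 (V = √(-66 + 75)*(-61/5) = √9*(-61/5) = 3*(-61/5) = -183/5 ≈ -36.600)
C(156, -290)/V = (-6 + 33*156)/(-183/5) = (-6 + 5148)*(-5/183) = 5142*(-5/183) = -8570/61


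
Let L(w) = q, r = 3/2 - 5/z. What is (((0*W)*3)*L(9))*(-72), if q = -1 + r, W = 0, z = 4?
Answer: 0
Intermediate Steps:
r = 1/4 (r = 3/2 - 5/4 = 1/4 ≈ 0.25000)
q = -3/4 (q = -1 + 1/4 = -3/4 ≈ -0.75000)
L(w) = -3/4
(((0*W)*3)*L(9))*(-72) = (((0*0)*3)*(-3/4))*(-72) = ((0*3)*(-3/4))*(-72) = (0*(-3/4))*(-72) = 0*(-72) = 0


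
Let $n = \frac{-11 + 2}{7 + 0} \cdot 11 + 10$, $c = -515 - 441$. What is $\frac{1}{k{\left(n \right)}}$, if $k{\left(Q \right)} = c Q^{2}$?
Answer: $- \frac{49}{803996} \approx -6.0946 \cdot 10^{-5}$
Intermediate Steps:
$c = -956$
$n = - \frac{29}{7}$ ($n = - \frac{9}{7} \cdot 11 + 10 = \left(-9\right) \frac{1}{7} \cdot 11 + 10 = \left(- \frac{9}{7}\right) 11 + 10 = - \frac{99}{7} + 10 = - \frac{29}{7} \approx -4.1429$)
$k{\left(Q \right)} = - 956 Q^{2}$
$\frac{1}{k{\left(n \right)}} = \frac{1}{\left(-956\right) \left(- \frac{29}{7}\right)^{2}} = \frac{1}{\left(-956\right) \frac{841}{49}} = \frac{1}{- \frac{803996}{49}} = - \frac{49}{803996}$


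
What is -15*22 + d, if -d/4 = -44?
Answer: -154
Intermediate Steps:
d = 176 (d = -4*(-44) = 176)
-15*22 + d = -15*22 + 176 = -330 + 176 = -154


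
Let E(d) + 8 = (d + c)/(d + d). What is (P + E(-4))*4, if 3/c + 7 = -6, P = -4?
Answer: -1193/26 ≈ -45.885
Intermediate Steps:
c = -3/13 (c = 3/(-7 - 6) = 3/(-13) = 3*(-1/13) = -3/13 ≈ -0.23077)
E(d) = -8 + (-3/13 + d)/(2*d) (E(d) = -8 + (d - 3/13)/(d + d) = -8 + (-3/13 + d)/((2*d)) = -8 + (-3/13 + d)*(1/(2*d)) = -8 + (-3/13 + d)/(2*d))
(P + E(-4))*4 = (-4 + (3/26)*(-1 - 65*(-4))/(-4))*4 = (-4 + (3/26)*(-¼)*(-1 + 260))*4 = (-4 + (3/26)*(-¼)*259)*4 = (-4 - 777/104)*4 = -1193/104*4 = -1193/26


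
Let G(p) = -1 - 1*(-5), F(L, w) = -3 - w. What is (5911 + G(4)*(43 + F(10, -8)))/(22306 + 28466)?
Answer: 6103/50772 ≈ 0.12020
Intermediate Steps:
G(p) = 4 (G(p) = -1 + 5 = 4)
(5911 + G(4)*(43 + F(10, -8)))/(22306 + 28466) = (5911 + 4*(43 + (-3 - 1*(-8))))/(22306 + 28466) = (5911 + 4*(43 + (-3 + 8)))/50772 = (5911 + 4*(43 + 5))*(1/50772) = (5911 + 4*48)*(1/50772) = (5911 + 192)*(1/50772) = 6103*(1/50772) = 6103/50772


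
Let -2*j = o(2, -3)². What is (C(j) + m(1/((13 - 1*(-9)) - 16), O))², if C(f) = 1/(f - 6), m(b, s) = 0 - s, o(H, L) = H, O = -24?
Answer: 36481/64 ≈ 570.02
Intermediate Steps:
m(b, s) = -s
j = -2 (j = -½*2² = -½*4 = -2)
C(f) = 1/(-6 + f)
(C(j) + m(1/((13 - 1*(-9)) - 16), O))² = (1/(-6 - 2) - 1*(-24))² = (1/(-8) + 24)² = (-⅛ + 24)² = (191/8)² = 36481/64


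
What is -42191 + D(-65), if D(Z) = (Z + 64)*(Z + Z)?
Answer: -42061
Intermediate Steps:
D(Z) = 2*Z*(64 + Z) (D(Z) = (64 + Z)*(2*Z) = 2*Z*(64 + Z))
-42191 + D(-65) = -42191 + 2*(-65)*(64 - 65) = -42191 + 2*(-65)*(-1) = -42191 + 130 = -42061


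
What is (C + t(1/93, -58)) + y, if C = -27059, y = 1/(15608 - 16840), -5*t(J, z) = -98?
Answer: -166562709/6160 ≈ -27039.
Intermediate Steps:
t(J, z) = 98/5 (t(J, z) = -⅕*(-98) = 98/5)
y = -1/1232 (y = 1/(-1232) = -1/1232 ≈ -0.00081169)
(C + t(1/93, -58)) + y = (-27059 + 98/5) - 1/1232 = -135197/5 - 1/1232 = -166562709/6160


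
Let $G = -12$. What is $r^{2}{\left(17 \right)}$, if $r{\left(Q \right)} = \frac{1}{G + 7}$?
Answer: $\frac{1}{25} \approx 0.04$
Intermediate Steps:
$r{\left(Q \right)} = - \frac{1}{5}$ ($r{\left(Q \right)} = \frac{1}{-12 + 7} = \frac{1}{-5} = - \frac{1}{5}$)
$r^{2}{\left(17 \right)} = \left(- \frac{1}{5}\right)^{2} = \frac{1}{25}$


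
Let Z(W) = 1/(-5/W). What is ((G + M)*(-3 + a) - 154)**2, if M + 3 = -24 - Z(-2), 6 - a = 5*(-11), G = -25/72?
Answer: 100743394801/32400 ≈ 3.1094e+6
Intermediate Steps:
G = -25/72 (G = -25*1/72 = -25/72 ≈ -0.34722)
a = 61 (a = 6 - 5*(-11) = 6 - 1*(-55) = 6 + 55 = 61)
Z(W) = -W/5
M = -137/5 (M = -3 + (-24 - (-1)*(-2)/5) = -3 + (-24 - 1*2/5) = -3 + (-24 - 2/5) = -3 - 122/5 = -137/5 ≈ -27.400)
((G + M)*(-3 + a) - 154)**2 = ((-25/72 - 137/5)*(-3 + 61) - 154)**2 = (-9989/360*58 - 154)**2 = (-289681/180 - 154)**2 = (-317401/180)**2 = 100743394801/32400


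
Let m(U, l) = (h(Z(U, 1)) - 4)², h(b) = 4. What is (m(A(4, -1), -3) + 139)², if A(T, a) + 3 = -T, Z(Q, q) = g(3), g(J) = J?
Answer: 19321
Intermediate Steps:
Z(Q, q) = 3
A(T, a) = -3 - T
m(U, l) = 0 (m(U, l) = (4 - 4)² = 0² = 0)
(m(A(4, -1), -3) + 139)² = (0 + 139)² = 139² = 19321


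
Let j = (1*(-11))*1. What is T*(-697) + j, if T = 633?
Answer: -441212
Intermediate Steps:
j = -11 (j = -11*1 = -11)
T*(-697) + j = 633*(-697) - 11 = -441201 - 11 = -441212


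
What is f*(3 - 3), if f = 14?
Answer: 0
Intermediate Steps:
f*(3 - 3) = 14*(3 - 3) = 14*0 = 0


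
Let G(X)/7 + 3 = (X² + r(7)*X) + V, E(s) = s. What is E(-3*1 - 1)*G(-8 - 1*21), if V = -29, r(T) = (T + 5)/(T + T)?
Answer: -21956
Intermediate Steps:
r(T) = (5 + T)/(2*T) (r(T) = (5 + T)/((2*T)) = (5 + T)*(1/(2*T)) = (5 + T)/(2*T))
G(X) = -224 + 6*X + 7*X² (G(X) = -21 + 7*((X² + ((½)*(5 + 7)/7)*X) - 29) = -21 + 7*((X² + ((½)*(⅐)*12)*X) - 29) = -21 + 7*((X² + 6*X/7) - 29) = -21 + 7*(-29 + X² + 6*X/7) = -21 + (-203 + 6*X + 7*X²) = -224 + 6*X + 7*X²)
E(-3*1 - 1)*G(-8 - 1*21) = (-3*1 - 1)*(-224 + 6*(-8 - 1*21) + 7*(-8 - 1*21)²) = (-3 - 1)*(-224 + 6*(-8 - 21) + 7*(-8 - 21)²) = -4*(-224 + 6*(-29) + 7*(-29)²) = -4*(-224 - 174 + 7*841) = -4*(-224 - 174 + 5887) = -4*5489 = -21956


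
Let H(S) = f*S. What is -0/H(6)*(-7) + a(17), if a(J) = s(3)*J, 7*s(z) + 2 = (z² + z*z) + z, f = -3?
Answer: 323/7 ≈ 46.143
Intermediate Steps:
H(S) = -3*S
s(z) = -2/7 + z/7 + 2*z²/7 (s(z) = -2/7 + ((z² + z*z) + z)/7 = -2/7 + ((z² + z²) + z)/7 = -2/7 + (2*z² + z)/7 = -2/7 + (z + 2*z²)/7 = -2/7 + (z/7 + 2*z²/7) = -2/7 + z/7 + 2*z²/7)
a(J) = 19*J/7 (a(J) = (-2/7 + (⅐)*3 + (2/7)*3²)*J = (-2/7 + 3/7 + (2/7)*9)*J = (-2/7 + 3/7 + 18/7)*J = 19*J/7)
-0/H(6)*(-7) + a(17) = -0/((-3*6))*(-7) + (19/7)*17 = -0/(-18)*(-7) + 323/7 = -0*(-1)/18*(-7) + 323/7 = -2*0*(-7) + 323/7 = 0*(-7) + 323/7 = 0 + 323/7 = 323/7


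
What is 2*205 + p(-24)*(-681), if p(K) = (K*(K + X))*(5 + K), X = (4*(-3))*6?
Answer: 29811866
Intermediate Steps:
X = -72 (X = -12*6 = -72)
p(K) = K*(-72 + K)*(5 + K) (p(K) = (K*(K - 72))*(5 + K) = (K*(-72 + K))*(5 + K) = K*(-72 + K)*(5 + K))
2*205 + p(-24)*(-681) = 2*205 - 24*(-360 + (-24)² - 67*(-24))*(-681) = 410 - 24*(-360 + 576 + 1608)*(-681) = 410 - 24*1824*(-681) = 410 - 43776*(-681) = 410 + 29811456 = 29811866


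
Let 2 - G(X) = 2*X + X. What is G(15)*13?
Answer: -559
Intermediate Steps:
G(X) = 2 - 3*X (G(X) = 2 - (2*X + X) = 2 - 3*X)
G(15)*13 = (2 - 3*15)*13 = (2 - 45)*13 = -43*13 = -559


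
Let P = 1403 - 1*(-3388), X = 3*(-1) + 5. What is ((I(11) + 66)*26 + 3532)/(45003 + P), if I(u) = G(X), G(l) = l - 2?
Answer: 2624/24897 ≈ 0.10539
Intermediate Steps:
X = 2 (X = -3 + 5 = 2)
G(l) = -2 + l
P = 4791 (P = 1403 + 3388 = 4791)
I(u) = 0 (I(u) = -2 + 2 = 0)
((I(11) + 66)*26 + 3532)/(45003 + P) = ((0 + 66)*26 + 3532)/(45003 + 4791) = (66*26 + 3532)/49794 = (1716 + 3532)*(1/49794) = 5248*(1/49794) = 2624/24897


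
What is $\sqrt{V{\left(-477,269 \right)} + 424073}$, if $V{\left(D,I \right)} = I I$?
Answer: $\sqrt{496434} \approx 704.58$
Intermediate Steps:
$V{\left(D,I \right)} = I^{2}$
$\sqrt{V{\left(-477,269 \right)} + 424073} = \sqrt{269^{2} + 424073} = \sqrt{72361 + 424073} = \sqrt{496434}$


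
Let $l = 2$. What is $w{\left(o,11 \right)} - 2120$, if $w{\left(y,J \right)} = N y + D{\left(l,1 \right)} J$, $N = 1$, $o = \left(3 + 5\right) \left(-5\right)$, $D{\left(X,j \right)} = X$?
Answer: $-2138$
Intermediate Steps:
$o = -40$ ($o = 8 \left(-5\right) = -40$)
$w{\left(y,J \right)} = y + 2 J$ ($w{\left(y,J \right)} = 1 y + 2 J = y + 2 J$)
$w{\left(o,11 \right)} - 2120 = \left(-40 + 2 \cdot 11\right) - 2120 = \left(-40 + 22\right) - 2120 = -18 - 2120 = -2138$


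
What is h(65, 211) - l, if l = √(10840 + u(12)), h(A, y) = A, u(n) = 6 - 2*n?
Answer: 65 - √10822 ≈ -39.029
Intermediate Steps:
l = √10822 (l = √(10840 + (6 - 2*12)) = √(10840 + (6 - 24)) = √(10840 - 18) = √10822 ≈ 104.03)
h(65, 211) - l = 65 - √10822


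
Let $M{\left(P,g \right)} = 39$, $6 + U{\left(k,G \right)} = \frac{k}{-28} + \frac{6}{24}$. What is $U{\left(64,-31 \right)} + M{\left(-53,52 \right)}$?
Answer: $\frac{867}{28} \approx 30.964$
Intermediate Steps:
$U{\left(k,G \right)} = - \frac{23}{4} - \frac{k}{28}$ ($U{\left(k,G \right)} = -6 + \left(\frac{k}{-28} + \frac{6}{24}\right) = -6 + \left(k \left(- \frac{1}{28}\right) + 6 \cdot \frac{1}{24}\right) = -6 - \left(- \frac{1}{4} + \frac{k}{28}\right) = - \frac{23}{4} - \frac{k}{28}$)
$U{\left(64,-31 \right)} + M{\left(-53,52 \right)} = \left(- \frac{23}{4} - \frac{16}{7}\right) + 39 = - \frac{225}{28} + 39 = \frac{867}{28}$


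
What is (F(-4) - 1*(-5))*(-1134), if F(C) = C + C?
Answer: 3402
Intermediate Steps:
F(C) = 2*C
(F(-4) - 1*(-5))*(-1134) = (2*(-4) - 1*(-5))*(-1134) = (-8 + 5)*(-1134) = -3*(-1134) = 3402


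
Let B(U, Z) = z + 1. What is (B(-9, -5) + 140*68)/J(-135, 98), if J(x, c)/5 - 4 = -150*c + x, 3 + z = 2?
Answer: -1904/14831 ≈ -0.12838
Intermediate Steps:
z = -1 (z = -3 + 2 = -1)
J(x, c) = 20 - 750*c + 5*x (J(x, c) = 20 + 5*(-150*c + x) = 20 + 5*(x - 150*c) = 20 + (-750*c + 5*x) = 20 - 750*c + 5*x)
B(U, Z) = 0 (B(U, Z) = -1 + 1 = 0)
(B(-9, -5) + 140*68)/J(-135, 98) = (0 + 140*68)/(20 - 750*98 + 5*(-135)) = (0 + 9520)/(20 - 73500 - 675) = 9520/(-74155) = 9520*(-1/74155) = -1904/14831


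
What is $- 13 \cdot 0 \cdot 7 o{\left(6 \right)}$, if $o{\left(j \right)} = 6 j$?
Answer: $0$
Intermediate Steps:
$- 13 \cdot 0 \cdot 7 o{\left(6 \right)} = - 13 \cdot 0 \cdot 7 \cdot 6 \cdot 6 = - 13 \cdot 0 \cdot 36 = \left(-13\right) 0 = 0$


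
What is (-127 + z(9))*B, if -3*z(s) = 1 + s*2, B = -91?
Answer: 36400/3 ≈ 12133.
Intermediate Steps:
z(s) = -⅓ - 2*s/3 (z(s) = -(1 + s*2)/3 = -(1 + 2*s)/3 = -⅓ - 2*s/3)
(-127 + z(9))*B = (-127 + (-⅓ - ⅔*9))*(-91) = (-127 + (-⅓ - 6))*(-91) = (-127 - 19/3)*(-91) = -400/3*(-91) = 36400/3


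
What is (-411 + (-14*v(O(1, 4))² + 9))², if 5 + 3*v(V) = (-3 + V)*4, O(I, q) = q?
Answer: 13191424/81 ≈ 1.6286e+5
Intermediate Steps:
v(V) = -17/3 + 4*V/3 (v(V) = -5/3 + ((-3 + V)*4)/3 = -5/3 + (-12 + 4*V)/3 = -5/3 + (-4 + 4*V/3) = -17/3 + 4*V/3)
(-411 + (-14*v(O(1, 4))² + 9))² = (-411 + (-14*(-17/3 + (4/3)*4)² + 9))² = (-411 + (-14*(-17/3 + 16/3)² + 9))² = (-411 + (-14*(-⅓)² + 9))² = (-411 + (-14*⅑ + 9))² = (-411 + (-14/9 + 9))² = (-411 + 67/9)² = (-3632/9)² = 13191424/81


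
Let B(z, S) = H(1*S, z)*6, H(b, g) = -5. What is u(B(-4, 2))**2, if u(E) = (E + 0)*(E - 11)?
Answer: 1512900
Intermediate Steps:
B(z, S) = -30 (B(z, S) = -5*6 = -30)
u(E) = E*(-11 + E)
u(B(-4, 2))**2 = (-30*(-11 - 30))**2 = (-30*(-41))**2 = 1230**2 = 1512900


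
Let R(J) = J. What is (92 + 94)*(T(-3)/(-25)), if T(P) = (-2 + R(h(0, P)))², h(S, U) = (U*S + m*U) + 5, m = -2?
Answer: -15066/25 ≈ -602.64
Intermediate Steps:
h(S, U) = 5 - 2*U + S*U (h(S, U) = (U*S - 2*U) + 5 = (S*U - 2*U) + 5 = (-2*U + S*U) + 5 = 5 - 2*U + S*U)
T(P) = (3 - 2*P)² (T(P) = (-2 + (5 - 2*P + 0*P))² = (-2 + (5 - 2*P + 0))² = (-2 + (5 - 2*P))² = (3 - 2*P)²)
(92 + 94)*(T(-3)/(-25)) = (92 + 94)*((3 - 2*(-3))²/(-25)) = 186*((3 + 6)²*(-1/25)) = 186*(9²*(-1/25)) = 186*(81*(-1/25)) = 186*(-81/25) = -15066/25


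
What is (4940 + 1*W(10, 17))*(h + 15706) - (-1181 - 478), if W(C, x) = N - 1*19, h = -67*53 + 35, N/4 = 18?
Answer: 60866329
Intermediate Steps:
N = 72 (N = 4*18 = 72)
h = -3516 (h = -3551 + 35 = -3516)
W(C, x) = 53 (W(C, x) = 72 - 1*19 = 72 - 19 = 53)
(4940 + 1*W(10, 17))*(h + 15706) - (-1181 - 478) = (4940 + 1*53)*(-3516 + 15706) - (-1181 - 478) = (4940 + 53)*12190 - 1*(-1659) = 4993*12190 + 1659 = 60864670 + 1659 = 60866329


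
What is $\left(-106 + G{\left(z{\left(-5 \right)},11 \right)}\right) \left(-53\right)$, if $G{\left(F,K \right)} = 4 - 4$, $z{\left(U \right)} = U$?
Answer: $5618$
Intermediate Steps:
$G{\left(F,K \right)} = 0$
$\left(-106 + G{\left(z{\left(-5 \right)},11 \right)}\right) \left(-53\right) = \left(-106 + 0\right) \left(-53\right) = \left(-106\right) \left(-53\right) = 5618$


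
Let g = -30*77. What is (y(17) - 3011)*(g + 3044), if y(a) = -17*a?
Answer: -2422200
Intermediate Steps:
g = -2310
(y(17) - 3011)*(g + 3044) = (-17*17 - 3011)*(-2310 + 3044) = (-289 - 3011)*734 = -3300*734 = -2422200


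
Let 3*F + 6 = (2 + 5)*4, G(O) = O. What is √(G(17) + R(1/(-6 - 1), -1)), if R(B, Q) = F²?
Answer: 7*√13/3 ≈ 8.4129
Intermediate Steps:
F = 22/3 (F = -2 + ((2 + 5)*4)/3 = -2 + (7*4)/3 = -2 + (⅓)*28 = -2 + 28/3 = 22/3 ≈ 7.3333)
R(B, Q) = 484/9 (R(B, Q) = (22/3)² = 484/9)
√(G(17) + R(1/(-6 - 1), -1)) = √(17 + 484/9) = √(637/9) = 7*√13/3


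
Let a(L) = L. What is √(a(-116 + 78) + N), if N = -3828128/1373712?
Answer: 16*I*√1174437903/85857 ≈ 6.3864*I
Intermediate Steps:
N = -239258/85857 (N = -3828128*1/1373712 = -239258/85857 ≈ -2.7867)
√(a(-116 + 78) + N) = √((-116 + 78) - 239258/85857) = √(-38 - 239258/85857) = √(-3501824/85857) = 16*I*√1174437903/85857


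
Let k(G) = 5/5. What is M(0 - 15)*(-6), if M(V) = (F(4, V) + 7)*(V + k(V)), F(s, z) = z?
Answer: -672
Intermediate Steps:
k(G) = 1 (k(G) = 5*(1/5) = 1)
M(V) = (1 + V)*(7 + V) (M(V) = (V + 7)*(V + 1) = (7 + V)*(1 + V) = (1 + V)*(7 + V))
M(0 - 15)*(-6) = (7 + (0 - 15)**2 + 8*(0 - 15))*(-6) = (7 + (-15)**2 + 8*(-15))*(-6) = (7 + 225 - 120)*(-6) = 112*(-6) = -672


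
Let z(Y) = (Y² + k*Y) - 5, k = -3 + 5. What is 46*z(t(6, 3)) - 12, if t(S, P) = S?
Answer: 1966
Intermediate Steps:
k = 2
z(Y) = -5 + Y² + 2*Y (z(Y) = (Y² + 2*Y) - 5 = -5 + Y² + 2*Y)
46*z(t(6, 3)) - 12 = 46*(-5 + 6² + 2*6) - 12 = 46*(-5 + 36 + 12) - 12 = 46*43 - 12 = 1978 - 12 = 1966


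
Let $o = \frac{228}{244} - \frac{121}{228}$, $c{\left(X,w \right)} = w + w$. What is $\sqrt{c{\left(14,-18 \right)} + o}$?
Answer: $\frac{i \sqrt{1721368821}}{6954} \approx 5.9663 i$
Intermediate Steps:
$c{\left(X,w \right)} = 2 w$
$o = \frac{5615}{13908}$ ($o = 228 \cdot \frac{1}{244} - \frac{121}{228} = \frac{57}{61} - \frac{121}{228} = \frac{5615}{13908} \approx 0.40372$)
$\sqrt{c{\left(14,-18 \right)} + o} = \sqrt{2 \left(-18\right) + \frac{5615}{13908}} = \sqrt{-36 + \frac{5615}{13908}} = \sqrt{- \frac{495073}{13908}} = \frac{i \sqrt{1721368821}}{6954}$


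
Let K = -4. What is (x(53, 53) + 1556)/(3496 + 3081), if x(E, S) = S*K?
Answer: 1344/6577 ≈ 0.20435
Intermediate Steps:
x(E, S) = -4*S (x(E, S) = S*(-4) = -4*S)
(x(53, 53) + 1556)/(3496 + 3081) = (-4*53 + 1556)/(3496 + 3081) = (-212 + 1556)/6577 = 1344*(1/6577) = 1344/6577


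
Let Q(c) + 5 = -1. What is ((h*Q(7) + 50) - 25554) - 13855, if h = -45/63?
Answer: -275483/7 ≈ -39355.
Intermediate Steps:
h = -5/7 (h = -45*1/63 = -5/7 ≈ -0.71429)
Q(c) = -6 (Q(c) = -5 - 1 = -6)
((h*Q(7) + 50) - 25554) - 13855 = ((-5/7*(-6) + 50) - 25554) - 13855 = ((30/7 + 50) - 25554) - 13855 = (380/7 - 25554) - 13855 = -178498/7 - 13855 = -275483/7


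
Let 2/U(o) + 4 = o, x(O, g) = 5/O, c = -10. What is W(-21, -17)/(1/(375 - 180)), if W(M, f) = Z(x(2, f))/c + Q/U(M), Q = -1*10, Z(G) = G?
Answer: 97305/4 ≈ 24326.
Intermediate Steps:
Q = -10
U(o) = 2/(-4 + o)
W(M, f) = 79/4 - 5*M (W(M, f) = (5/2)/(-10) - (-20 + 5*M) = (5*(½))*(-⅒) - 10*(-2 + M/2) = (5/2)*(-⅒) + (20 - 5*M) = -¼ + (20 - 5*M) = 79/4 - 5*M)
W(-21, -17)/(1/(375 - 180)) = (79/4 - 5*(-21))/(1/(375 - 180)) = (79/4 + 105)/(1/195) = 499/(4*(1/195)) = (499/4)*195 = 97305/4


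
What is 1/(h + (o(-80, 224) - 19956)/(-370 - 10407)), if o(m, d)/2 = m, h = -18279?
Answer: -10777/196972667 ≈ -5.4713e-5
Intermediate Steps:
o(m, d) = 2*m
1/(h + (o(-80, 224) - 19956)/(-370 - 10407)) = 1/(-18279 + (2*(-80) - 19956)/(-370 - 10407)) = 1/(-18279 + (-160 - 19956)/(-10777)) = 1/(-18279 - 20116*(-1/10777)) = 1/(-18279 + 20116/10777) = 1/(-196972667/10777) = -10777/196972667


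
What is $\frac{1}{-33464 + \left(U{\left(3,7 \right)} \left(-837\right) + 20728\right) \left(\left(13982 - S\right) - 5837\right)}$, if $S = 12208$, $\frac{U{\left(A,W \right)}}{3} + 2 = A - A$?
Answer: $- \frac{1}{104655714} \approx -9.5551 \cdot 10^{-9}$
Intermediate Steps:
$U{\left(A,W \right)} = -6$ ($U{\left(A,W \right)} = -6 + 3 \left(A - A\right) = -6 + 3 \cdot 0 = -6 + 0 = -6$)
$\frac{1}{-33464 + \left(U{\left(3,7 \right)} \left(-837\right) + 20728\right) \left(\left(13982 - S\right) - 5837\right)} = \frac{1}{-33464 + \left(\left(-6\right) \left(-837\right) + 20728\right) \left(\left(13982 - 12208\right) - 5837\right)} = \frac{1}{-33464 + \left(5022 + 20728\right) \left(\left(13982 - 12208\right) - 5837\right)} = \frac{1}{-33464 + 25750 \left(1774 - 5837\right)} = \frac{1}{-33464 + 25750 \left(-4063\right)} = \frac{1}{-33464 - 104622250} = \frac{1}{-104655714} = - \frac{1}{104655714}$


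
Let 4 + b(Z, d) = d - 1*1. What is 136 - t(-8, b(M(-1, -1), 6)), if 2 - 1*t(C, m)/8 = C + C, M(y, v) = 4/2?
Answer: -8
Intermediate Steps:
M(y, v) = 2 (M(y, v) = 4*(½) = 2)
b(Z, d) = -5 + d (b(Z, d) = -4 + (d - 1*1) = -4 + (d - 1) = -4 + (-1 + d) = -5 + d)
t(C, m) = 16 - 16*C (t(C, m) = 16 - 8*(C + C) = 16 - 16*C)
136 - t(-8, b(M(-1, -1), 6)) = 136 - (16 - 16*(-8)) = 136 - (16 + 128) = 136 - 1*144 = 136 - 144 = -8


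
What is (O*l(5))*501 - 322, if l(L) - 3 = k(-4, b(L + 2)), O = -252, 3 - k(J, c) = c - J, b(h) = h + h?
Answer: 1514702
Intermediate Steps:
b(h) = 2*h
k(J, c) = 3 + J - c (k(J, c) = 3 - (c - J) = 3 + (J - c) = 3 + J - c)
l(L) = -2 - 2*L (l(L) = 3 + (3 - 4 - 2*(L + 2)) = 3 + (3 - 4 - 2*(2 + L)) = 3 + (3 - 4 - (4 + 2*L)) = 3 + (3 - 4 + (-4 - 2*L)) = 3 + (-5 - 2*L) = -2 - 2*L)
(O*l(5))*501 - 322 = -252*(-2 - 2*5)*501 - 322 = -252*(-2 - 10)*501 - 322 = -252*(-12)*501 - 322 = 3024*501 - 322 = 1515024 - 322 = 1514702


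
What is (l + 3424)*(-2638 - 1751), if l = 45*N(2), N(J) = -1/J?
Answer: -29858367/2 ≈ -1.4929e+7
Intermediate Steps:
l = -45/2 (l = 45*(-1/2) = 45*(-1*½) = 45*(-½) = -45/2 ≈ -22.500)
(l + 3424)*(-2638 - 1751) = (-45/2 + 3424)*(-2638 - 1751) = (6803/2)*(-4389) = -29858367/2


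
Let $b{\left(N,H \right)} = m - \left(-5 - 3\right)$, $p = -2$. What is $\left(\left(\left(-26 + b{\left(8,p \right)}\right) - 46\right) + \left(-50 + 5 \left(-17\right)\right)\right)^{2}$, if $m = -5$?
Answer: $41616$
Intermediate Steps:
$b{\left(N,H \right)} = 3$ ($b{\left(N,H \right)} = -5 - \left(-5 - 3\right) = -5 - -8 = -5 + 8 = 3$)
$\left(\left(\left(-26 + b{\left(8,p \right)}\right) - 46\right) + \left(-50 + 5 \left(-17\right)\right)\right)^{2} = \left(\left(\left(-26 + 3\right) - 46\right) + \left(-50 + 5 \left(-17\right)\right)\right)^{2} = \left(\left(-23 - 46\right) - 135\right)^{2} = \left(-69 - 135\right)^{2} = \left(-204\right)^{2} = 41616$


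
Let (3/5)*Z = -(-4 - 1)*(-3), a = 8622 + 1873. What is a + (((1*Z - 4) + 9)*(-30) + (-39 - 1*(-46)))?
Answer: 11102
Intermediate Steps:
a = 10495
Z = -25 (Z = 5*(-(-4 - 1)*(-3))/3 = 5*(-(-5)*(-3))/3 = 5*(-1*15)/3 = (5/3)*(-15) = -25)
a + (((1*Z - 4) + 9)*(-30) + (-39 - 1*(-46))) = 10495 + (((1*(-25) - 4) + 9)*(-30) + (-39 - 1*(-46))) = 10495 + (((-25 - 4) + 9)*(-30) + (-39 + 46)) = 10495 + ((-29 + 9)*(-30) + 7) = 10495 + (-20*(-30) + 7) = 10495 + (600 + 7) = 10495 + 607 = 11102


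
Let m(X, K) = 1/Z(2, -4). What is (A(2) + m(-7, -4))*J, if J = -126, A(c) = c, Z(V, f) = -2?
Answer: -189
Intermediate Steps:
m(X, K) = -½ (m(X, K) = 1/(-2) = -½)
(A(2) + m(-7, -4))*J = (2 - ½)*(-126) = (3/2)*(-126) = -189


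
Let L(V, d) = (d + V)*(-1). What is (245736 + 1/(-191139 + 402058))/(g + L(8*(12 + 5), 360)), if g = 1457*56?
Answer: 51830391385/17104687224 ≈ 3.0302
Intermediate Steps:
g = 81592
L(V, d) = -V - d (L(V, d) = (V + d)*(-1) = -V - d)
(245736 + 1/(-191139 + 402058))/(g + L(8*(12 + 5), 360)) = (245736 + 1/(-191139 + 402058))/(81592 + (-8*(12 + 5) - 1*360)) = (245736 + 1/210919)/(81592 + (-8*17 - 360)) = (245736 + 1/210919)/(81592 + (-1*136 - 360)) = 51830391385/(210919*(81592 + (-136 - 360))) = 51830391385/(210919*(81592 - 496)) = (51830391385/210919)/81096 = (51830391385/210919)*(1/81096) = 51830391385/17104687224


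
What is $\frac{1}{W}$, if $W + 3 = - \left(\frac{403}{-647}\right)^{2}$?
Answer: $- \frac{418609}{1418236} \approx -0.29516$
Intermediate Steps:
$W = - \frac{1418236}{418609}$ ($W = -3 - \left(\frac{403}{-647}\right)^{2} = -3 - \left(403 \left(- \frac{1}{647}\right)\right)^{2} = -3 - \left(- \frac{403}{647}\right)^{2} = -3 - \frac{162409}{418609} = - \frac{1418236}{418609} \approx -3.388$)
$\frac{1}{W} = \frac{1}{- \frac{1418236}{418609}} = - \frac{418609}{1418236}$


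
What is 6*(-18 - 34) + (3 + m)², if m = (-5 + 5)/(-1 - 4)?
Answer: -303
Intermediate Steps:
m = 0 (m = 0/(-5) = 0*(-⅕) = 0)
6*(-18 - 34) + (3 + m)² = 6*(-18 - 34) + (3 + 0)² = 6*(-52) + 3² = -312 + 9 = -303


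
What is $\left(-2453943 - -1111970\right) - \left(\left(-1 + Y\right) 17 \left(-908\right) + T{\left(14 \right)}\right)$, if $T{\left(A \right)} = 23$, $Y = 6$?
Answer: $-1264816$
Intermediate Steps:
$\left(-2453943 - -1111970\right) - \left(\left(-1 + Y\right) 17 \left(-908\right) + T{\left(14 \right)}\right) = \left(-2453943 - -1111970\right) - \left(\left(-1 + 6\right) 17 \left(-908\right) + 23\right) = \left(-2453943 + 1111970\right) - \left(5 \cdot 17 \left(-908\right) + 23\right) = -1341973 - \left(85 \left(-908\right) + 23\right) = -1341973 - \left(-77180 + 23\right) = -1341973 - -77157 = -1341973 + 77157 = -1264816$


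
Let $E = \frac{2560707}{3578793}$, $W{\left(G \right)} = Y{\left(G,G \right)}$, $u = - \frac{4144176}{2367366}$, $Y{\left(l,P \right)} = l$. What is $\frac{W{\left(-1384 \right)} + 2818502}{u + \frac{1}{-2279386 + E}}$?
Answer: $- \frac{3022402214956743485940806}{1878106061733269003} \approx -1.6093 \cdot 10^{6}$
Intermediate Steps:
$u = - \frac{690696}{394561}$ ($u = \left(-4144176\right) \frac{1}{2367366} = - \frac{690696}{394561} \approx -1.7505$)
$W{\left(G \right)} = G$
$E = \frac{853569}{1192931}$ ($E = 2560707 \cdot \frac{1}{3578793} = \frac{853569}{1192931} \approx 0.71552$)
$\frac{W{\left(-1384 \right)} + 2818502}{u + \frac{1}{-2279386 + E}} = \frac{-1384 + 2818502}{- \frac{690696}{394561} + \frac{1}{-2279386 + \frac{853569}{1192931}}} = \frac{2817118}{- \frac{690696}{394561} + \frac{1}{- \frac{2719149366797}{1192931}}} = \frac{2817118}{- \frac{690696}{394561} - \frac{1192931}{2719149366797}} = \frac{2817118}{- \frac{1878106061733269003}{1072870293312791117}} = 2817118 \left(- \frac{1072870293312791117}{1878106061733269003}\right) = - \frac{3022402214956743485940806}{1878106061733269003}$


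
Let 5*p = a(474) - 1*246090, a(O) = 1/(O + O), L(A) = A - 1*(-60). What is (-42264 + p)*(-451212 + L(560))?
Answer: 48846952839992/1185 ≈ 4.1221e+10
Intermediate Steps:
L(A) = 60 + A (L(A) = A + 60 = 60 + A)
a(O) = 1/(2*O)
p = -233293319/4740 (p = ((½)/474 - 1*246090)/5 = ((½)*(1/474) - 246090)/5 = (1/948 - 246090)/5 = (⅕)*(-233293319/948) = -233293319/4740 ≈ -49218.)
(-42264 + p)*(-451212 + L(560)) = (-42264 - 233293319/4740)*(-451212 + (60 + 560)) = -433624679*(-451212 + 620)/4740 = -433624679/4740*(-450592) = 48846952839992/1185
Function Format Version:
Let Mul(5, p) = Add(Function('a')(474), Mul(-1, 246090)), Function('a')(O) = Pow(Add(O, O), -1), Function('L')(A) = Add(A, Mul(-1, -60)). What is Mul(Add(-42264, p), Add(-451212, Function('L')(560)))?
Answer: Rational(48846952839992, 1185) ≈ 4.1221e+10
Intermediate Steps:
Function('L')(A) = Add(60, A) (Function('L')(A) = Add(A, 60) = Add(60, A))
Function('a')(O) = Mul(Rational(1, 2), Pow(O, -1)) (Function('a')(O) = Pow(Mul(2, O), -1) = Mul(Rational(1, 2), Pow(O, -1)))
p = Rational(-233293319, 4740) (p = Mul(Rational(1, 5), Add(Mul(Rational(1, 2), Pow(474, -1)), Mul(-1, 246090))) = Mul(Rational(1, 5), Add(Mul(Rational(1, 2), Rational(1, 474)), -246090)) = Mul(Rational(1, 5), Add(Rational(1, 948), -246090)) = Mul(Rational(1, 5), Rational(-233293319, 948)) = Rational(-233293319, 4740) ≈ -49218.)
Mul(Add(-42264, p), Add(-451212, Function('L')(560))) = Mul(Add(-42264, Rational(-233293319, 4740)), Add(-451212, Add(60, 560))) = Mul(Rational(-433624679, 4740), Add(-451212, 620)) = Mul(Rational(-433624679, 4740), -450592) = Rational(48846952839992, 1185)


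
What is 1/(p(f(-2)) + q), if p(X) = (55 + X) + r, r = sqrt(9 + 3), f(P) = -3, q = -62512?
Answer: -5205/325104299 - sqrt(3)/1950625794 ≈ -1.6011e-5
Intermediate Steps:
r = 2*sqrt(3) (r = sqrt(12) = 2*sqrt(3) ≈ 3.4641)
p(X) = 55 + X + 2*sqrt(3) (p(X) = (55 + X) + 2*sqrt(3) = 55 + X + 2*sqrt(3))
1/(p(f(-2)) + q) = 1/((55 - 3 + 2*sqrt(3)) - 62512) = 1/((52 + 2*sqrt(3)) - 62512) = 1/(-62460 + 2*sqrt(3))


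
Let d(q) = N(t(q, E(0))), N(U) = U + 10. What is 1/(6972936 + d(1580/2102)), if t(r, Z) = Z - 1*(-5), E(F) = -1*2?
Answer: 1/6972949 ≈ 1.4341e-7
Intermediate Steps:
E(F) = -2
t(r, Z) = 5 + Z (t(r, Z) = Z + 5 = 5 + Z)
N(U) = 10 + U
d(q) = 13 (d(q) = 10 + (5 - 2) = 10 + 3 = 13)
1/(6972936 + d(1580/2102)) = 1/(6972936 + 13) = 1/6972949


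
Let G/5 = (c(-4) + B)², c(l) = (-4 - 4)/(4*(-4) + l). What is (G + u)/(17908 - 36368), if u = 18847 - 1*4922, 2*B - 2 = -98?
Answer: -9713/7100 ≈ -1.3680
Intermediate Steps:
B = -48 (B = 1 + (½)*(-98) = 1 - 49 = -48)
c(l) = -8/(-16 + l)
u = 13925 (u = 18847 - 4922 = 13925)
G = 56644/5 (G = 5*(-8/(-16 - 4) - 48)² = 5*(-8/(-20) - 48)² = 5*(-8*(-1/20) - 48)² = 5*(⅖ - 48)² = 5*(-238/5)² = 5*(56644/25) = 56644/5 ≈ 11329.)
(G + u)/(17908 - 36368) = (56644/5 + 13925)/(17908 - 36368) = (126269/5)/(-18460) = (126269/5)*(-1/18460) = -9713/7100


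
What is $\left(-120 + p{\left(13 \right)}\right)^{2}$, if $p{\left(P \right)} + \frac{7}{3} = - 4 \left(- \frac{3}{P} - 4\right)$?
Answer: $\frac{16900321}{1521} \approx 11111.0$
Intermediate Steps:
$p{\left(P \right)} = \frac{41}{3} + \frac{12}{P}$ ($p{\left(P \right)} = - \frac{7}{3} - 4 \left(- \frac{3}{P} - 4\right) = - \frac{7}{3} - 4 \left(-4 - \frac{3}{P}\right) = - \frac{7}{3} + \left(16 + \frac{12}{P}\right) = \frac{41}{3} + \frac{12}{P}$)
$\left(-120 + p{\left(13 \right)}\right)^{2} = \left(-120 + \left(\frac{41}{3} + \frac{12}{13}\right)\right)^{2} = \left(-120 + \frac{569}{39}\right)^{2} = \left(- \frac{4111}{39}\right)^{2} = \frac{16900321}{1521}$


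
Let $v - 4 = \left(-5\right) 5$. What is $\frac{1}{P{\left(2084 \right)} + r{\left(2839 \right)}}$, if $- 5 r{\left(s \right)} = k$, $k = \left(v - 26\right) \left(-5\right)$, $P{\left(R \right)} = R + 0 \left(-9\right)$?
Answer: $\frac{1}{2037} \approx 0.00049092$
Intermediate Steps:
$P{\left(R \right)} = R$ ($P{\left(R \right)} = R + 0 = R$)
$v = -21$ ($v = 4 - 25 = -21$)
$k = 235$ ($k = \left(-21 - 26\right) \left(-5\right) = \left(-47\right) \left(-5\right) = 235$)
$r{\left(s \right)} = -47$ ($r{\left(s \right)} = \left(- \frac{1}{5}\right) 235 = -47$)
$\frac{1}{P{\left(2084 \right)} + r{\left(2839 \right)}} = \frac{1}{2084 - 47} = \frac{1}{2037}$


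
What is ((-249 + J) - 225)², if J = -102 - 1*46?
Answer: 386884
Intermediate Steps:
J = -148 (J = -102 - 46 = -148)
((-249 + J) - 225)² = ((-249 - 148) - 225)² = (-397 - 225)² = (-622)² = 386884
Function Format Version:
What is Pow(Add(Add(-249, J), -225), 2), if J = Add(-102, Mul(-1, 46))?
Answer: 386884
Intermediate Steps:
J = -148 (J = Add(-102, -46) = -148)
Pow(Add(Add(-249, J), -225), 2) = Pow(Add(Add(-249, -148), -225), 2) = Pow(Add(-397, -225), 2) = Pow(-622, 2) = 386884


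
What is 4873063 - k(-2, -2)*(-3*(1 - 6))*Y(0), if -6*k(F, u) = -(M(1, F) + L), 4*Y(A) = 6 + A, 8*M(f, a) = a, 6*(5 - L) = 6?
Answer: 77968783/16 ≈ 4.8730e+6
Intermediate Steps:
L = 4 (L = 5 - ⅙*6 = 5 - 1 = 4)
M(f, a) = a/8
Y(A) = 3/2 + A/4 (Y(A) = (6 + A)/4 = 3/2 + A/4)
k(F, u) = ⅔ + F/48 (k(F, u) = -(-1)*(F/8 + 4)/6 = -(-1)*(4 + F/8)/6 = -(-4 - F/8)/6 = ⅔ + F/48)
4873063 - k(-2, -2)*(-3*(1 - 6))*Y(0) = 4873063 - (⅔ + (1/48)*(-2))*(-3*(1 - 6))*(3/2 + (¼)*0) = 4873063 - (⅔ - 1/24)*(-3*(-5))*(3/2 + 0) = 4873063 - (5/8)*15*3/2 = 4873063 - 75*3/(8*2) = 4873063 - 1*225/16 = 4873063 - 225/16 = 77968783/16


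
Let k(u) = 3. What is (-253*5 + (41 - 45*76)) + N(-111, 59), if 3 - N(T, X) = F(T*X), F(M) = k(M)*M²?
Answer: -128672844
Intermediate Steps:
F(M) = 3*M²
N(T, X) = 3 - 3*T²*X² (N(T, X) = 3 - 3*(T*X)² = 3 - 3*T²*X²)
(-253*5 + (41 - 45*76)) + N(-111, 59) = (-253*5 + (41 - 45*76)) + (3 - 3*(-111)²*59²) = (-1265 + (41 - 3420)) + (3 - 3*12321*3481) = (-1265 - 3379) + (3 - 128668203) = -4644 - 128668200 = -128672844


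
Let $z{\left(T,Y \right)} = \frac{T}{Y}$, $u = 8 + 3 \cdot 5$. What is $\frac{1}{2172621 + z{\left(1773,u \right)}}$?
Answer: $\frac{23}{49972056} \approx 4.6026 \cdot 10^{-7}$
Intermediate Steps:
$u = 23$ ($u = 8 + 15 = 23$)
$\frac{1}{2172621 + z{\left(1773,u \right)}} = \frac{1}{2172621 + \frac{1773}{23}} = \frac{1}{\frac{49972056}{23}} = \frac{23}{49972056}$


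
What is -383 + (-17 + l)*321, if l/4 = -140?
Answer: -185600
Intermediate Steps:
l = -560 (l = 4*(-140) = -560)
-383 + (-17 + l)*321 = -383 + (-17 - 560)*321 = -383 - 577*321 = -383 - 185217 = -185600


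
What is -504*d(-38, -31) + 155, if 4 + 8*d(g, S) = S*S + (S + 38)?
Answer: -60577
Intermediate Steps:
d(g, S) = 17/4 + S/8 + S**2/8 (d(g, S) = -1/2 + (S*S + (S + 38))/8 = -1/2 + (S**2 + (38 + S))/8 = -1/2 + (38 + S + S**2)/8 = -1/2 + (19/4 + S/8 + S**2/8) = 17/4 + S/8 + S**2/8)
-504*d(-38, -31) + 155 = -504*(17/4 + (1/8)*(-31) + (1/8)*(-31)**2) + 155 = -504*(17/4 - 31/8 + (1/8)*961) + 155 = -504*(17/4 - 31/8 + 961/8) + 155 = -504*241/2 + 155 = -60732 + 155 = -60577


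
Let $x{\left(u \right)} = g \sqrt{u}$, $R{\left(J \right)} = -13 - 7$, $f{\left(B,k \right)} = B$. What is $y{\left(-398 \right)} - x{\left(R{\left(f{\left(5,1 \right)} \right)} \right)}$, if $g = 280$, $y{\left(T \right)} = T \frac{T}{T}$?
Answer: $-398 - 560 i \sqrt{5} \approx -398.0 - 1252.2 i$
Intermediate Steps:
$R{\left(J \right)} = -20$
$y{\left(T \right)} = T$ ($y{\left(T \right)} = T 1 = T$)
$x{\left(u \right)} = 280 \sqrt{u}$
$y{\left(-398 \right)} - x{\left(R{\left(f{\left(5,1 \right)} \right)} \right)} = -398 - 280 \sqrt{-20} = -398 - 280 \cdot 2 i \sqrt{5} = -398 - 560 i \sqrt{5}$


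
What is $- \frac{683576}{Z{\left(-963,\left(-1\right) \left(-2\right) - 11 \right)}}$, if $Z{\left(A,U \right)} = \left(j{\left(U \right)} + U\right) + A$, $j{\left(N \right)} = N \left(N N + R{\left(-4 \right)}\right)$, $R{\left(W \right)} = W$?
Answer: $\frac{683576}{1665} \approx 410.56$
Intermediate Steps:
$j{\left(N \right)} = N \left(-4 + N^{2}\right)$ ($j{\left(N \right)} = N \left(N N - 4\right) = N \left(N^{2} - 4\right) = N \left(-4 + N^{2}\right)$)
$Z{\left(A,U \right)} = A + U + U \left(-4 + U^{2}\right)$ ($Z{\left(A,U \right)} = \left(U \left(-4 + U^{2}\right) + U\right) + A = \left(U + U \left(-4 + U^{2}\right)\right) + A = A + U + U \left(-4 + U^{2}\right)$)
$- \frac{683576}{Z{\left(-963,\left(-1\right) \left(-2\right) - 11 \right)}} = - \frac{683576}{-963 + \left(\left(-1\right) \left(-2\right) - 11\right)^{3} - 3 \left(\left(-1\right) \left(-2\right) - 11\right)} = - \frac{683576}{-963 + \left(2 - 11\right)^{3} - 3 \left(2 - 11\right)} = - \frac{683576}{-963 + \left(-9\right)^{3} - -27} = - \frac{683576}{-963 - 729 + 27} = - \frac{683576}{-1665} = \left(-683576\right) \left(- \frac{1}{1665}\right) = \frac{683576}{1665}$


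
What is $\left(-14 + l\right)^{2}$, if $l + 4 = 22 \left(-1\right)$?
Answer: $1600$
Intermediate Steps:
$l = -26$ ($l = -4 + 22 \left(-1\right) = -4 - 22 = -26$)
$\left(-14 + l\right)^{2} = \left(-14 - 26\right)^{2} = \left(-40\right)^{2} = 1600$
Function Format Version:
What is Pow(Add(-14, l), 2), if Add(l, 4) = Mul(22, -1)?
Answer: 1600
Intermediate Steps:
l = -26 (l = Add(-4, Mul(22, -1)) = Add(-4, -22) = -26)
Pow(Add(-14, l), 2) = Pow(Add(-14, -26), 2) = Pow(-40, 2) = 1600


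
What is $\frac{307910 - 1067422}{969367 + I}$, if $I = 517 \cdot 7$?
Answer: $- \frac{379756}{486493} \approx -0.7806$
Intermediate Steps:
$I = 3619$
$\frac{307910 - 1067422}{969367 + I} = \frac{307910 - 1067422}{969367 + 3619} = - \frac{759512}{972986} = \left(-759512\right) \frac{1}{972986} = - \frac{379756}{486493}$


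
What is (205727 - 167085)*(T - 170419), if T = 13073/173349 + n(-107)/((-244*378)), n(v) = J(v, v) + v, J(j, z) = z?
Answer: -172039810444162145/26124714 ≈ -6.5853e+9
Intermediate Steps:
n(v) = 2*v (n(v) = v + v = 2*v)
T = 4061587/52249428 (T = 13073/173349 + (2*(-107))/((-244*378)) = 13073*(1/173349) - 214/(-92232) = 769/10197 - 214*(-1/92232) = 769/10197 + 107/46116 = 4061587/52249428 ≈ 0.077735)
(205727 - 167085)*(T - 170419) = (205727 - 167085)*(4061587/52249428 - 170419) = 38642*(-8904291208745/52249428) = -172039810444162145/26124714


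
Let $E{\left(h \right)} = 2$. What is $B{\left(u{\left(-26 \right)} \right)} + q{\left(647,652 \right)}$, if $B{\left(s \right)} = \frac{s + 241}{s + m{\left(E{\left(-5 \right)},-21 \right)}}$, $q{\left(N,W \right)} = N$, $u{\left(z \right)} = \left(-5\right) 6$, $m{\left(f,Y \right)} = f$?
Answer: $\frac{17905}{28} \approx 639.46$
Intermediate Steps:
$u{\left(z \right)} = -30$
$B{\left(s \right)} = \frac{241 + s}{2 + s}$ ($B{\left(s \right)} = \frac{s + 241}{s + 2} = \frac{241 + s}{2 + s}$)
$B{\left(u{\left(-26 \right)} \right)} + q{\left(647,652 \right)} = \frac{241 - 30}{2 - 30} + 647 = \frac{1}{-28} \cdot 211 + 647 = \left(- \frac{1}{28}\right) 211 + 647 = - \frac{211}{28} + 647 = \frac{17905}{28}$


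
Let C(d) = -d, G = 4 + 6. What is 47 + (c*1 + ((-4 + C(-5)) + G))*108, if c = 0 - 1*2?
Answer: 1019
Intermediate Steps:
G = 10
c = -2 (c = 0 - 2 = -2)
47 + (c*1 + ((-4 + C(-5)) + G))*108 = 47 + (-2*1 + ((-4 - 1*(-5)) + 10))*108 = 47 + (-2 + ((-4 + 5) + 10))*108 = 47 + (-2 + (1 + 10))*108 = 47 + (-2 + 11)*108 = 47 + 9*108 = 47 + 972 = 1019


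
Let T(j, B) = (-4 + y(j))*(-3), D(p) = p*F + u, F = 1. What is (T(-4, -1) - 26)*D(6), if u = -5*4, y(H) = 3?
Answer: 322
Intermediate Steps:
u = -20
D(p) = -20 + p (D(p) = p*1 - 20 = p - 20 = -20 + p)
T(j, B) = 3 (T(j, B) = (-4 + 3)*(-3) = -1*(-3) = 3)
(T(-4, -1) - 26)*D(6) = (3 - 26)*(-20 + 6) = -23*(-14) = 322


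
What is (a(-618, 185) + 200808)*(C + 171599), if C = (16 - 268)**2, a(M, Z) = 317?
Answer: 47285090875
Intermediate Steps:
C = 63504 (C = (-252)**2 = 63504)
(a(-618, 185) + 200808)*(C + 171599) = (317 + 200808)*(63504 + 171599) = 201125*235103 = 47285090875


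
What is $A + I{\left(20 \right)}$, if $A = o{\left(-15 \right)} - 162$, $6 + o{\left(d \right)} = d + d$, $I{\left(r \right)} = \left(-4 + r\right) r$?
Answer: $122$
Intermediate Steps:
$I{\left(r \right)} = r \left(-4 + r\right)$
$o{\left(d \right)} = -6 + 2 d$ ($o{\left(d \right)} = -6 + \left(d + d\right) = -6 + 2 d$)
$A = -198$ ($A = \left(-6 + 2 \left(-15\right)\right) - 162 = \left(-6 - 30\right) - 162 = -36 - 162 = -198$)
$A + I{\left(20 \right)} = -198 + 20 \left(-4 + 20\right) = -198 + 20 \cdot 16 = -198 + 320 = 122$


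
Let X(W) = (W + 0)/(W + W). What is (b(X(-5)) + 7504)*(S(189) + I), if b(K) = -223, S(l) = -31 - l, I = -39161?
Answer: -286733061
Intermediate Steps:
X(W) = 1/2 (X(W) = W/((2*W)) = W*(1/(2*W)) = 1/2)
(b(X(-5)) + 7504)*(S(189) + I) = (-223 + 7504)*((-31 - 1*189) - 39161) = 7281*((-31 - 189) - 39161) = 7281*(-220 - 39161) = 7281*(-39381) = -286733061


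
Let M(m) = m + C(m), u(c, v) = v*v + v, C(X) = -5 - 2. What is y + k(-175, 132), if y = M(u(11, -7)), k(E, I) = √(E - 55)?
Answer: 35 + I*√230 ≈ 35.0 + 15.166*I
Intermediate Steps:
C(X) = -7
u(c, v) = v + v² (u(c, v) = v² + v = v + v²)
k(E, I) = √(-55 + E)
M(m) = -7 + m (M(m) = m - 7 = -7 + m)
y = 35 (y = -7 - 7*(1 - 7) = -7 - 7*(-6) = -7 + 42 = 35)
y + k(-175, 132) = 35 + √(-55 - 175) = 35 + √(-230) = 35 + I*√230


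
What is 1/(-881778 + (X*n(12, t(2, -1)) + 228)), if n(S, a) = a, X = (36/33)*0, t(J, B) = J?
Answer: -1/881550 ≈ -1.1344e-6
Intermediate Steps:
X = 0 (X = (36*(1/33))*0 = (12/11)*0 = 0)
1/(-881778 + (X*n(12, t(2, -1)) + 228)) = 1/(-881778 + (0*2 + 228)) = 1/(-881778 + (0 + 228)) = 1/(-881778 + 228) = 1/(-881550) = -1/881550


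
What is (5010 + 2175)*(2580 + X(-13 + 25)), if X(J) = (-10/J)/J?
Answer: 444883225/24 ≈ 1.8537e+7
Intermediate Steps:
X(J) = -10/J**2
(5010 + 2175)*(2580 + X(-13 + 25)) = (5010 + 2175)*(2580 - 10/(-13 + 25)**2) = 7185*(2580 - 10/12**2) = 7185*(2580 - 10*1/144) = 7185*(2580 - 5/72) = 7185*(185755/72) = 444883225/24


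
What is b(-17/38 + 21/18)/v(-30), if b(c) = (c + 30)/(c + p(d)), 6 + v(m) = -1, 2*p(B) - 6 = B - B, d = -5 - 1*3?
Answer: -1751/1484 ≈ -1.1799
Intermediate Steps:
d = -8 (d = -5 - 3 = -8)
p(B) = 3 (p(B) = 3 + (B - B)/2 = 3 + (1/2)*0 = 3 + 0 = 3)
v(m) = -7 (v(m) = -6 - 1 = -7)
b(c) = (30 + c)/(3 + c) (b(c) = (c + 30)/(c + 3) = (30 + c)/(3 + c))
b(-17/38 + 21/18)/v(-30) = ((30 + (-17/38 + 21/18))/(3 + (-17/38 + 21/18)))/(-7) = ((30 + (-17*1/38 + 21*(1/18)))/(3 + (-17*1/38 + 21*(1/18))))*(-1/7) = ((30 + (-17/38 + 7/6))/(3 + (-17/38 + 7/6)))*(-1/7) = ((30 + 41/57)/(3 + 41/57))*(-1/7) = ((1751/57)/(212/57))*(-1/7) = ((57/212)*(1751/57))*(-1/7) = (1751/212)*(-1/7) = -1751/1484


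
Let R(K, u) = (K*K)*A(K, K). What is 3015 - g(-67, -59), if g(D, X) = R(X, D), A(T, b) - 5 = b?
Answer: 190989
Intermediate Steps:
A(T, b) = 5 + b
R(K, u) = K**2*(5 + K) (R(K, u) = (K*K)*(5 + K) = K**2*(5 + K))
g(D, X) = X**2*(5 + X)
3015 - g(-67, -59) = 3015 - (-59)**2*(5 - 59) = 3015 - 3481*(-54) = 3015 - 1*(-187974) = 3015 + 187974 = 190989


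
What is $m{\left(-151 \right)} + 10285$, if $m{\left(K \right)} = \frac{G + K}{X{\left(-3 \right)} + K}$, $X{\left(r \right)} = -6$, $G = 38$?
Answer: $\frac{1614858}{157} \approx 10286.0$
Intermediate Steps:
$m{\left(K \right)} = \frac{38 + K}{-6 + K}$
$m{\left(-151 \right)} + 10285 = \frac{38 - 151}{-6 - 151} + 10285 = \frac{1}{-157} \left(-113\right) + 10285 = \left(- \frac{1}{157}\right) \left(-113\right) + 10285 = \frac{113}{157} + 10285 = \frac{1614858}{157}$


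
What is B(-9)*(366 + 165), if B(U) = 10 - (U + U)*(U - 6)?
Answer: -138060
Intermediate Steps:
B(U) = 10 - 2*U*(-6 + U)
B(-9)*(366 + 165) = (10 - 2*(-9)**2 + 12*(-9))*(366 + 165) = (10 - 2*81 - 108)*531 = (10 - 162 - 108)*531 = -260*531 = -138060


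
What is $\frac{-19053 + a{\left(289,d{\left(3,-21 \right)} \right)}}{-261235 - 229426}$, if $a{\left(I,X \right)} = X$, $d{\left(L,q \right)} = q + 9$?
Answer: $\frac{19065}{490661} \approx 0.038856$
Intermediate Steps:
$d{\left(L,q \right)} = 9 + q$
$\frac{-19053 + a{\left(289,d{\left(3,-21 \right)} \right)}}{-261235 - 229426} = \frac{-19053 + \left(9 - 21\right)}{-261235 - 229426} = \frac{-19053 - 12}{-490661} = \left(-19065\right) \left(- \frac{1}{490661}\right) = \frac{19065}{490661}$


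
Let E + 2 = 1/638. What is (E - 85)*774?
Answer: -21480435/319 ≈ -67337.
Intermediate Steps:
E = -1275/638 (E = -2 + 1/638 = -1275/638 ≈ -1.9984)
(E - 85)*774 = (-1275/638 - 85)*774 = -55505/638*774 = -21480435/319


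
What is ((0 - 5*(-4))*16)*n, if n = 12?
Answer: 3840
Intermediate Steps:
((0 - 5*(-4))*16)*n = ((0 - 5*(-4))*16)*12 = ((0 + 20)*16)*12 = (20*16)*12 = 320*12 = 3840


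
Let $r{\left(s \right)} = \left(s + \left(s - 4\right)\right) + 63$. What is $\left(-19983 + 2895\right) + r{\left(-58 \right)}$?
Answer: $-17145$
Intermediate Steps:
$r{\left(s \right)} = 59 + 2 s$ ($r{\left(s \right)} = \left(s + \left(s - 4\right)\right) + 63 = \left(s + \left(-4 + s\right)\right) + 63 = \left(-4 + 2 s\right) + 63 = 59 + 2 s$)
$\left(-19983 + 2895\right) + r{\left(-58 \right)} = \left(-19983 + 2895\right) + \left(59 + 2 \left(-58\right)\right) = -17088 + \left(59 - 116\right) = -17088 - 57 = -17145$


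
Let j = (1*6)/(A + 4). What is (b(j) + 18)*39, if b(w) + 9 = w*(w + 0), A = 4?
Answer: 5967/16 ≈ 372.94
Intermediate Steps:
j = ¾ (j = (1*6)/(4 + 4) = 6/8 = 6*(⅛) = ¾ ≈ 0.75000)
b(w) = -9 + w² (b(w) = -9 + w*(w + 0) = -9 + w*w = -9 + w²)
(b(j) + 18)*39 = ((-9 + (¾)²) + 18)*39 = ((-9 + 9/16) + 18)*39 = (-135/16 + 18)*39 = (153/16)*39 = 5967/16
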